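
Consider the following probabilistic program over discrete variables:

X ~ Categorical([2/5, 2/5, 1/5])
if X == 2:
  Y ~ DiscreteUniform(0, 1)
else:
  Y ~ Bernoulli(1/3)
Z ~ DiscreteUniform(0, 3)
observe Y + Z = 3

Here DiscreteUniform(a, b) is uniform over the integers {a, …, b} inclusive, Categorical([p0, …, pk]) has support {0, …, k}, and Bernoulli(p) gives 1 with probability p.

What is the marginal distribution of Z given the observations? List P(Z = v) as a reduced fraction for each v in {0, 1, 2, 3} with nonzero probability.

P(Z=2) = 11/30, P(Z=3) = 19/30

Enumerate traces; 6 have nonzero weight after conditioning:
  (X=0, Y=0, Z=3) weight 1/15
  (X=0, Y=1, Z=2) weight 1/30
  (X=1, Y=0, Z=3) weight 1/15
  (X=1, Y=1, Z=2) weight 1/30
  (X=2, Y=0, Z=3) weight 1/40
  (X=2, Y=1, Z=2) weight 1/40
Group by Z:
  weight(Z=2) = 11/120
  weight(Z=3) = 19/120
Total weight = 11/120 + 19/120 = 1/4
P(Z=2 | obs) = 11/120 / 1/4 = 11/30
P(Z=3 | obs) = 19/120 / 1/4 = 19/30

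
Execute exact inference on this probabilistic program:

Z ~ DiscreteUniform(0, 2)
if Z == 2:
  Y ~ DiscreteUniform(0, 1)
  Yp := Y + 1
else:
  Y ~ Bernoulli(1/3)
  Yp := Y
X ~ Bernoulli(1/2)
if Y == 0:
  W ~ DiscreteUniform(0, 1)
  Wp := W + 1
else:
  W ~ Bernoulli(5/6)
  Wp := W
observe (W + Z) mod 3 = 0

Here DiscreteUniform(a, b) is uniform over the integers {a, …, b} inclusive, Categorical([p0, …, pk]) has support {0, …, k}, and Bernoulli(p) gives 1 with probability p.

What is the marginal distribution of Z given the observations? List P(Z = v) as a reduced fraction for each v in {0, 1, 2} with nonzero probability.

P(Z=0) = 7/19, P(Z=2) = 12/19

Enumerate traces; 8 have nonzero weight after conditioning:
  (Z=0, Y=0, X=0, W=0) weight 1/18
  (Z=0, Y=0, X=1, W=0) weight 1/18
  (Z=0, Y=1, X=0, W=0) weight 1/108
  (Z=0, Y=1, X=1, W=0) weight 1/108
  (Z=2, Y=0, X=0, W=1) weight 1/24
  (Z=2, Y=0, X=1, W=1) weight 1/24
  (Z=2, Y=1, X=0, W=1) weight 5/72
  (Z=2, Y=1, X=1, W=1) weight 5/72
Group by Z:
  weight(Z=0) = 7/54
  weight(Z=2) = 2/9
Total weight = 7/54 + 2/9 = 19/54
P(Z=0 | obs) = 7/54 / 19/54 = 7/19
P(Z=2 | obs) = 2/9 / 19/54 = 12/19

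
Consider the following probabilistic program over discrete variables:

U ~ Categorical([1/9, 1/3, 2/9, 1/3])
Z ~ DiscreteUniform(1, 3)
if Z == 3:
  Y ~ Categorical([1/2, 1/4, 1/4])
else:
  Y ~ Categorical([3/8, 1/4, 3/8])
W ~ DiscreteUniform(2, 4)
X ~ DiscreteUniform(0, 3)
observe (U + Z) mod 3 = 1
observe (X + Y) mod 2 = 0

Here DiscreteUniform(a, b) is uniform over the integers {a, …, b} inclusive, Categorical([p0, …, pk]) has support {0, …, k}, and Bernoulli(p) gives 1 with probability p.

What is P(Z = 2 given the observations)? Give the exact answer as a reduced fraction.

Enumerate traces; 72 have nonzero weight after conditioning:
  (U=0, Z=1, Y=0, W=2, X=0) weight 1/864
  (U=0, Z=1, Y=0, W=2, X=2) weight 1/864
  (U=0, Z=1, Y=0, W=3, X=0) weight 1/864
  (U=0, Z=1, Y=0, W=3, X=2) weight 1/864
  (U=0, Z=1, Y=0, W=4, X=0) weight 1/864
  (U=0, Z=1, Y=0, W=4, X=2) weight 1/864
  (U=0, Z=1, Y=1, W=2, X=1) weight 1/1296
  (U=0, Z=1, Y=1, W=2, X=3) weight 1/1296
  (U=1, Z=3, Y=0, W=2, X=0) weight 1/216
  (U=2, Z=2, Y=0, W=2, X=0) weight 1/432
  … 62 more
Group by Z:
  weight(Z=1) = 2/27
  weight(Z=2) = 1/27
  weight(Z=3) = 1/18
Total weight = 2/27 + 1/27 + 1/18 = 1/6
P(Z=1 | obs) = 2/27 / 1/6 = 4/9
P(Z=2 | obs) = 1/27 / 1/6 = 2/9
P(Z=3 | obs) = 1/18 / 1/6 = 1/3

P(Z = 2 | obs) = 2/9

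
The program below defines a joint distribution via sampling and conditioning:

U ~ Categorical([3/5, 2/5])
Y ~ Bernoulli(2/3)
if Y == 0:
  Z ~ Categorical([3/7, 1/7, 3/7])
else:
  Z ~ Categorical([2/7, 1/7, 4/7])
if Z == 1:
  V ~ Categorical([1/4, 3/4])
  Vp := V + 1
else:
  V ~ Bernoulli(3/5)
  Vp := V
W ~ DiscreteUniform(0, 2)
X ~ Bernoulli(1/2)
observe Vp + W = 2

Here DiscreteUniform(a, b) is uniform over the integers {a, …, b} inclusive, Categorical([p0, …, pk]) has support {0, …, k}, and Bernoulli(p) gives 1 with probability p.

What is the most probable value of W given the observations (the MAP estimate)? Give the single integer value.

Enumerate traces; 48 have nonzero weight after conditioning:
  (U=0, Y=0, Z=0, V=0, W=2, X=0) weight 1/175
  (U=0, Y=0, Z=0, V=0, W=2, X=1) weight 1/175
  (U=0, Y=0, Z=0, V=1, W=1, X=0) weight 3/350
  (U=0, Y=0, Z=0, V=1, W=1, X=1) weight 3/350
  (U=0, Y=0, Z=1, V=0, W=1, X=0) weight 1/840
  (U=0, Y=0, Z=1, V=0, W=1, X=1) weight 1/840
  (U=0, Y=0, Z=1, V=1, W=0, X=0) weight 1/280
  (U=0, Y=0, Z=1, V=1, W=0, X=1) weight 1/280
  … 40 more
Group by W:
  weight(W=0) = 1/28
  weight(W=1) = 11/60
  weight(W=2) = 4/35
Total weight = 1/28 + 11/60 + 4/35 = 1/3
P(W=0 | obs) = 1/28 / 1/3 = 3/28
P(W=1 | obs) = 11/60 / 1/3 = 11/20
P(W=2 | obs) = 4/35 / 1/3 = 12/35
argmax = 1

argmax_v P(W = v | obs) = 1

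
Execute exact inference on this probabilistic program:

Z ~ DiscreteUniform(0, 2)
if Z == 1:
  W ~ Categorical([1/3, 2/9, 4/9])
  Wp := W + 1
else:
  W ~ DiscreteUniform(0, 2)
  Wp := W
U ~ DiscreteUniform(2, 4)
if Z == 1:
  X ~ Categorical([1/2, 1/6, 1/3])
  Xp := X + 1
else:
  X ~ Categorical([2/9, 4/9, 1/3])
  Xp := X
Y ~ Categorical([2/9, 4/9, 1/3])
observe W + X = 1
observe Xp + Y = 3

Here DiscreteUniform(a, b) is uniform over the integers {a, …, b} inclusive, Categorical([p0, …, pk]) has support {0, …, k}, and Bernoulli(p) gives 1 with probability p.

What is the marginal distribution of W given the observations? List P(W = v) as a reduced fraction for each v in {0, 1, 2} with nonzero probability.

P(W=0) = 10/13, P(W=1) = 3/13

Enumerate traces; 12 have nonzero weight after conditioning:
  (Z=0, W=0, U=2, X=1, Y=2) weight 4/729
  (Z=0, W=0, U=3, X=1, Y=2) weight 4/729
  (Z=0, W=0, U=4, X=1, Y=2) weight 4/729
  (Z=1, W=0, U=2, X=1, Y=1) weight 2/729
  (Z=1, W=0, U=3, X=1, Y=1) weight 2/729
  (Z=1, W=0, U=4, X=1, Y=1) weight 2/729
  (Z=1, W=1, U=2, X=0, Y=2) weight 1/243
  (Z=1, W=1, U=3, X=0, Y=2) weight 1/243
  … 4 more
Group by W:
  weight(W=0) = 10/243
  weight(W=1) = 1/81
Total weight = 10/243 + 1/81 = 13/243
P(W=0 | obs) = 10/243 / 13/243 = 10/13
P(W=1 | obs) = 1/81 / 13/243 = 3/13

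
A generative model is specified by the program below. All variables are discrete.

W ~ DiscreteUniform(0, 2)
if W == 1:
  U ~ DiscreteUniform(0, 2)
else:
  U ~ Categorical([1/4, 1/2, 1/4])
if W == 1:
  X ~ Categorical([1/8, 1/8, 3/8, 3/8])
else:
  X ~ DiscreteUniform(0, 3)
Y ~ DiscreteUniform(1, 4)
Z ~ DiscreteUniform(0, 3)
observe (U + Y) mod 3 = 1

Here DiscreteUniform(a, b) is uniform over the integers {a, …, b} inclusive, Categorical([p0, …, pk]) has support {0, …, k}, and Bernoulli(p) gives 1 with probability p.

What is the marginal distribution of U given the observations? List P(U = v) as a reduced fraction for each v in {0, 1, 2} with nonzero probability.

P(U=0) = 10/23, P(U=1) = 8/23, P(U=2) = 5/23

Enumerate traces; 192 have nonzero weight after conditioning:
  (W=0, U=0, X=0, Y=1, Z=0) weight 1/768
  (W=0, U=0, X=0, Y=1, Z=1) weight 1/768
  (W=0, U=0, X=0, Y=1, Z=2) weight 1/768
  (W=0, U=0, X=0, Y=1, Z=3) weight 1/768
  (W=0, U=0, X=0, Y=4, Z=0) weight 1/768
  (W=0, U=0, X=0, Y=4, Z=1) weight 1/768
  (W=0, U=0, X=0, Y=4, Z=2) weight 1/768
  (W=0, U=0, X=0, Y=4, Z=3) weight 1/768
  (W=0, U=1, X=0, Y=3, Z=0) weight 1/384
  (W=0, U=2, X=0, Y=2, Z=0) weight 1/768
  … 182 more
Group by U:
  weight(U=0) = 5/36
  weight(U=1) = 1/9
  weight(U=2) = 5/72
Total weight = 5/36 + 1/9 + 5/72 = 23/72
P(U=0 | obs) = 5/36 / 23/72 = 10/23
P(U=1 | obs) = 1/9 / 23/72 = 8/23
P(U=2 | obs) = 5/72 / 23/72 = 5/23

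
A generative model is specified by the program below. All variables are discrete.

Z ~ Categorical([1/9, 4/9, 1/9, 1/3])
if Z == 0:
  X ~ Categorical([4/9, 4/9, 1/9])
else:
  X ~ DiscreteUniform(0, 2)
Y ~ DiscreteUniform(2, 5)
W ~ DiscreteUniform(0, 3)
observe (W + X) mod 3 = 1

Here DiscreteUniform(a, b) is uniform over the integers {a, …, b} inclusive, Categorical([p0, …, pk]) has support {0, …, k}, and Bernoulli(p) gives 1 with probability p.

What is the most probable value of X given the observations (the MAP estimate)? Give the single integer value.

argmax_v P(X = v | obs) = 1

Enumerate traces; 64 have nonzero weight after conditioning:
  (Z=0, X=0, Y=2, W=1) weight 1/324
  (Z=0, X=0, Y=3, W=1) weight 1/324
  (Z=0, X=0, Y=4, W=1) weight 1/324
  (Z=0, X=0, Y=5, W=1) weight 1/324
  (Z=0, X=1, Y=2, W=0) weight 1/324
  (Z=0, X=1, Y=2, W=3) weight 1/324
  (Z=0, X=1, Y=3, W=0) weight 1/324
  (Z=0, X=1, Y=3, W=3) weight 1/324
  (Z=0, X=2, Y=2, W=2) weight 1/1296
  … 55 more
Group by X:
  weight(X=0) = 7/81
  weight(X=1) = 14/81
  weight(X=2) = 25/324
Total weight = 7/81 + 14/81 + 25/324 = 109/324
P(X=0 | obs) = 7/81 / 109/324 = 28/109
P(X=1 | obs) = 14/81 / 109/324 = 56/109
P(X=2 | obs) = 25/324 / 109/324 = 25/109
argmax = 1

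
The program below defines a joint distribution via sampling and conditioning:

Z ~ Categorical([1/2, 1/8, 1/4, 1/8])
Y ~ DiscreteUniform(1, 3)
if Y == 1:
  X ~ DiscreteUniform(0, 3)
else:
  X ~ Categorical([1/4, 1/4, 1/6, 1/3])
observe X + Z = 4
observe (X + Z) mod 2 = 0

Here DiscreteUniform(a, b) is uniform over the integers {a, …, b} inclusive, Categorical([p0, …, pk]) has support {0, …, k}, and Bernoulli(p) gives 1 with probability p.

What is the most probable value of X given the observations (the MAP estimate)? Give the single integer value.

Enumerate traces; 9 have nonzero weight after conditioning:
  (Z=1, Y=1, X=3) weight 1/96
  (Z=1, Y=2, X=3) weight 1/72
  (Z=1, Y=3, X=3) weight 1/72
  (Z=2, Y=1, X=2) weight 1/48
  (Z=2, Y=2, X=2) weight 1/72
  (Z=2, Y=3, X=2) weight 1/72
  (Z=3, Y=1, X=1) weight 1/96
  (Z=3, Y=2, X=1) weight 1/96
  … 1 more
Group by X:
  weight(X=1) = 1/32
  weight(X=2) = 7/144
  weight(X=3) = 11/288
Total weight = 1/32 + 7/144 + 11/288 = 17/144
P(X=1 | obs) = 1/32 / 17/144 = 9/34
P(X=2 | obs) = 7/144 / 17/144 = 7/17
P(X=3 | obs) = 11/288 / 17/144 = 11/34
argmax = 2

argmax_v P(X = v | obs) = 2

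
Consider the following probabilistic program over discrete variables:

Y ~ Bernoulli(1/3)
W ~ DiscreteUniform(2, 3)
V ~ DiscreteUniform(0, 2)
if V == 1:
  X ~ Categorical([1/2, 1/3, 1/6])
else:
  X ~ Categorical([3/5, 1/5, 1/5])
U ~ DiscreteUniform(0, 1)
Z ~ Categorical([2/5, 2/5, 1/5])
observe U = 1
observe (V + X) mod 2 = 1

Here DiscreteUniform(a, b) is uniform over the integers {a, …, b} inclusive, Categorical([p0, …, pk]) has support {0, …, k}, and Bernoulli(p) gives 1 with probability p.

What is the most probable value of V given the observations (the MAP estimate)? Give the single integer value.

Enumerate traces; 48 have nonzero weight after conditioning:
  (Y=0, W=2, V=0, X=1, U=1, Z=0) weight 1/225
  (Y=0, W=2, V=0, X=1, U=1, Z=1) weight 1/225
  (Y=0, W=2, V=0, X=1, U=1, Z=2) weight 1/450
  (Y=0, W=2, V=1, X=0, U=1, Z=0) weight 1/90
  (Y=0, W=2, V=1, X=0, U=1, Z=1) weight 1/90
  (Y=0, W=2, V=1, X=0, U=1, Z=2) weight 1/180
  (Y=0, W=2, V=1, X=2, U=1, Z=0) weight 1/270
  (Y=0, W=2, V=1, X=2, U=1, Z=1) weight 1/270
  (Y=0, W=2, V=2, X=1, U=1, Z=0) weight 1/225
  … 39 more
Group by V:
  weight(V=0) = 1/30
  weight(V=1) = 1/9
  weight(V=2) = 1/30
Total weight = 1/30 + 1/9 + 1/30 = 8/45
P(V=0 | obs) = 1/30 / 8/45 = 3/16
P(V=1 | obs) = 1/9 / 8/45 = 5/8
P(V=2 | obs) = 1/30 / 8/45 = 3/16
argmax = 1

argmax_v P(V = v | obs) = 1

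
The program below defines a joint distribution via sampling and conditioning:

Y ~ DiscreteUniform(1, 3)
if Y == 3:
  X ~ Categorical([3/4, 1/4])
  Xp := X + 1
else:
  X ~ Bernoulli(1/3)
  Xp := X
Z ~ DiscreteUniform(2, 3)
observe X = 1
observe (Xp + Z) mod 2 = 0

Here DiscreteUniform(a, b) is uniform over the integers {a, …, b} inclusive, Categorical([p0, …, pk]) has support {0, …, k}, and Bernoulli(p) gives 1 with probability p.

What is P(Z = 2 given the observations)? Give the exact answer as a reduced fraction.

P(Z = 2 | obs) = 3/11

Enumerate traces; 3 have nonzero weight after conditioning:
  (Y=1, X=1, Z=3) weight 1/18
  (Y=2, X=1, Z=3) weight 1/18
  (Y=3, X=1, Z=2) weight 1/24
Group by Z:
  weight(Z=2) = 1/24
  weight(Z=3) = 1/9
Total weight = 1/24 + 1/9 = 11/72
P(Z=2 | obs) = 1/24 / 11/72 = 3/11
P(Z=3 | obs) = 1/9 / 11/72 = 8/11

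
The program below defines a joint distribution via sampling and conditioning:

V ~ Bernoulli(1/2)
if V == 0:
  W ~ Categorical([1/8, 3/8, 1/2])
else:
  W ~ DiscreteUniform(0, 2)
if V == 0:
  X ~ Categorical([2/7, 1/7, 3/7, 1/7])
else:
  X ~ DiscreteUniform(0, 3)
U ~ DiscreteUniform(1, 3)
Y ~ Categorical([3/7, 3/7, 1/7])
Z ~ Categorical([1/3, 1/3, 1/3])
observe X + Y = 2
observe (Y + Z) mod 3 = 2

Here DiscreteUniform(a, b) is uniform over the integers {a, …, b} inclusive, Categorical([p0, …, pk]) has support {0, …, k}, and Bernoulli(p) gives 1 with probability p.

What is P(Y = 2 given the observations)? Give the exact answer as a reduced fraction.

Enumerate traces; 54 have nonzero weight after conditioning:
  (V=0, W=0, X=0, U=1, Y=2, Z=0) weight 1/3528
  (V=0, W=0, X=0, U=2, Y=2, Z=0) weight 1/3528
  (V=0, W=0, X=0, U=3, Y=2, Z=0) weight 1/3528
  (V=0, W=0, X=1, U=1, Y=1, Z=1) weight 1/2352
  (V=0, W=0, X=1, U=2, Y=1, Z=1) weight 1/2352
  (V=0, W=0, X=1, U=3, Y=1, Z=1) weight 1/2352
  (V=0, W=0, X=2, U=1, Y=0, Z=2) weight 1/784
  (V=0, W=0, X=2, U=2, Y=0, Z=2) weight 1/784
  … 46 more
Group by Y:
  weight(Y=0) = 19/392
  weight(Y=1) = 11/392
  weight(Y=2) = 5/392
Total weight = 19/392 + 11/392 + 5/392 = 5/56
P(Y=0 | obs) = 19/392 / 5/56 = 19/35
P(Y=1 | obs) = 11/392 / 5/56 = 11/35
P(Y=2 | obs) = 5/392 / 5/56 = 1/7

P(Y = 2 | obs) = 1/7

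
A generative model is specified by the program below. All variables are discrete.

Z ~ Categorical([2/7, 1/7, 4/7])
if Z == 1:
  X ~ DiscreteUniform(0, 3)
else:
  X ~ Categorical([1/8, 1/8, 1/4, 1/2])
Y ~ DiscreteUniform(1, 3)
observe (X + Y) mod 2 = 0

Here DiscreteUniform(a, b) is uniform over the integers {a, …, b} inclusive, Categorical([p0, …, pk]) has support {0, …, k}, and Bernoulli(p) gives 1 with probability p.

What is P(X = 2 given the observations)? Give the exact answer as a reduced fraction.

Enumerate traces; 18 have nonzero weight after conditioning:
  (Z=0, X=0, Y=2) weight 1/84
  (Z=0, X=1, Y=1) weight 1/84
  (Z=0, X=1, Y=3) weight 1/84
  (Z=0, X=2, Y=2) weight 1/42
  (Z=0, X=3, Y=1) weight 1/21
  (Z=0, X=3, Y=3) weight 1/21
  (Z=1, X=0, Y=2) weight 1/84
  (Z=1, X=1, Y=1) weight 1/84
  … 10 more
Group by X:
  weight(X=0) = 1/21
  weight(X=1) = 2/21
  weight(X=2) = 1/12
  weight(X=3) = 13/42
Total weight = 1/21 + 2/21 + 1/12 + 13/42 = 15/28
P(X=0 | obs) = 1/21 / 15/28 = 4/45
P(X=1 | obs) = 2/21 / 15/28 = 8/45
P(X=2 | obs) = 1/12 / 15/28 = 7/45
P(X=3 | obs) = 13/42 / 15/28 = 26/45

P(X = 2 | obs) = 7/45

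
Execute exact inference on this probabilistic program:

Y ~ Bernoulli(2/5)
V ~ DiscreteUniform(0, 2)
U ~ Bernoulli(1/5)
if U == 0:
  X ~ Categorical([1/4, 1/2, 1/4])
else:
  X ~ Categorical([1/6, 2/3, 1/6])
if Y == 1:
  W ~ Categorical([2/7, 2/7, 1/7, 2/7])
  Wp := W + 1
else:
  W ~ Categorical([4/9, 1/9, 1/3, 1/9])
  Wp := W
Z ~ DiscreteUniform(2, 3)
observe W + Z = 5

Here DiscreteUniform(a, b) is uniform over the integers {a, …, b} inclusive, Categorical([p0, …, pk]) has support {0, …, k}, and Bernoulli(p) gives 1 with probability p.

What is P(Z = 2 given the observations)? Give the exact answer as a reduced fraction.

P(Z = 2 | obs) = 19/46

Enumerate traces; 72 have nonzero weight after conditioning:
  (Y=0, V=0, U=0, X=0, W=2, Z=3) weight 1/150
  (Y=0, V=0, U=0, X=0, W=3, Z=2) weight 1/450
  (Y=0, V=0, U=0, X=1, W=2, Z=3) weight 1/75
  (Y=0, V=0, U=0, X=1, W=3, Z=2) weight 1/225
  (Y=0, V=0, U=0, X=2, W=2, Z=3) weight 1/150
  (Y=0, V=0, U=0, X=2, W=3, Z=2) weight 1/450
  (Y=0, V=0, U=1, X=0, W=2, Z=3) weight 1/900
  (Y=0, V=0, U=1, X=0, W=3, Z=2) weight 1/2700
  … 64 more
Group by Z:
  weight(Z=2) = 19/210
  weight(Z=3) = 9/70
Total weight = 19/210 + 9/70 = 23/105
P(Z=2 | obs) = 19/210 / 23/105 = 19/46
P(Z=3 | obs) = 9/70 / 23/105 = 27/46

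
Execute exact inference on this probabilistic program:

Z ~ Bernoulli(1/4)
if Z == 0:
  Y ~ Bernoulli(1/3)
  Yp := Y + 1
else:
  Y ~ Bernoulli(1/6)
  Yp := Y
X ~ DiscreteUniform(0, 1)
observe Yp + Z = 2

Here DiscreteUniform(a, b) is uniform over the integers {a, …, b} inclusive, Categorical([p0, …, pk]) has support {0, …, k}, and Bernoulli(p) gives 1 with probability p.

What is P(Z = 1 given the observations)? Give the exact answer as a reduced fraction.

Enumerate traces; 4 have nonzero weight after conditioning:
  (Z=0, Y=1, X=0) weight 1/8
  (Z=0, Y=1, X=1) weight 1/8
  (Z=1, Y=1, X=0) weight 1/48
  (Z=1, Y=1, X=1) weight 1/48
Group by Z:
  weight(Z=0) = 1/4
  weight(Z=1) = 1/24
Total weight = 1/4 + 1/24 = 7/24
P(Z=0 | obs) = 1/4 / 7/24 = 6/7
P(Z=1 | obs) = 1/24 / 7/24 = 1/7

P(Z = 1 | obs) = 1/7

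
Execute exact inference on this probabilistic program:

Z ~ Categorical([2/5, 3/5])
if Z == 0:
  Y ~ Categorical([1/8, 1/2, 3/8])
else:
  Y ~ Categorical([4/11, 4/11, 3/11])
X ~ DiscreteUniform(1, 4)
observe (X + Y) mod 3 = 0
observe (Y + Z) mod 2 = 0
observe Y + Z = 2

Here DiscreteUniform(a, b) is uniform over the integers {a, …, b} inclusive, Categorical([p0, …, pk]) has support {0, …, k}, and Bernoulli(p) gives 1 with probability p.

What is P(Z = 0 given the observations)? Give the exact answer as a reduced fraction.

P(Z = 0 | obs) = 11/19

Enumerate traces; 3 have nonzero weight after conditioning:
  (Z=0, Y=2, X=1) weight 3/80
  (Z=0, Y=2, X=4) weight 3/80
  (Z=1, Y=1, X=2) weight 3/55
Group by Z:
  weight(Z=0) = 3/40
  weight(Z=1) = 3/55
Total weight = 3/40 + 3/55 = 57/440
P(Z=0 | obs) = 3/40 / 57/440 = 11/19
P(Z=1 | obs) = 3/55 / 57/440 = 8/19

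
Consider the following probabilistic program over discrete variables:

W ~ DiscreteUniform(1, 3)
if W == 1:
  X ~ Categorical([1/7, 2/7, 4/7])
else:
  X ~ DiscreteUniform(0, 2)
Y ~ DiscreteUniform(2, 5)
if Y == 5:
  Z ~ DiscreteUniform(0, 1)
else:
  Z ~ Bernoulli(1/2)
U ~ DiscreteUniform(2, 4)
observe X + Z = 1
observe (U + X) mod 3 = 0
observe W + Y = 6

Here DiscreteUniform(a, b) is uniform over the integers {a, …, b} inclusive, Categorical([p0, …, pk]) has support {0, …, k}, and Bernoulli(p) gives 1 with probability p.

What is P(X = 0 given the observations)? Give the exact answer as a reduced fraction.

P(X = 0 | obs) = 17/37

Enumerate traces; 6 have nonzero weight after conditioning:
  (W=1, X=0, Y=5, Z=1, U=3) weight 1/504
  (W=1, X=1, Y=5, Z=0, U=2) weight 1/252
  (W=2, X=0, Y=4, Z=1, U=3) weight 1/216
  (W=2, X=1, Y=4, Z=0, U=2) weight 1/216
  (W=3, X=0, Y=3, Z=1, U=3) weight 1/216
  (W=3, X=1, Y=3, Z=0, U=2) weight 1/216
Group by X:
  weight(X=0) = 17/1512
  weight(X=1) = 5/378
Total weight = 17/1512 + 5/378 = 37/1512
P(X=0 | obs) = 17/1512 / 37/1512 = 17/37
P(X=1 | obs) = 5/378 / 37/1512 = 20/37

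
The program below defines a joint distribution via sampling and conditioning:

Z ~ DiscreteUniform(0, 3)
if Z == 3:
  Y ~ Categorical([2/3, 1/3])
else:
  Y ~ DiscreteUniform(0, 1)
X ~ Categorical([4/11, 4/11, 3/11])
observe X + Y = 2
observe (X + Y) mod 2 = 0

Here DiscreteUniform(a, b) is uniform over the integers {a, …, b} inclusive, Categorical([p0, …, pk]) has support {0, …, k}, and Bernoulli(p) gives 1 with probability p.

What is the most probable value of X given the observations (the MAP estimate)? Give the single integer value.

Enumerate traces; 8 have nonzero weight after conditioning:
  (Z=0, Y=0, X=2) weight 3/88
  (Z=0, Y=1, X=1) weight 1/22
  (Z=1, Y=0, X=2) weight 3/88
  (Z=1, Y=1, X=1) weight 1/22
  (Z=2, Y=0, X=2) weight 3/88
  (Z=2, Y=1, X=1) weight 1/22
  (Z=3, Y=0, X=2) weight 1/22
  (Z=3, Y=1, X=1) weight 1/33
Group by X:
  weight(X=1) = 1/6
  weight(X=2) = 13/88
Total weight = 1/6 + 13/88 = 83/264
P(X=1 | obs) = 1/6 / 83/264 = 44/83
P(X=2 | obs) = 13/88 / 83/264 = 39/83
argmax = 1

argmax_v P(X = v | obs) = 1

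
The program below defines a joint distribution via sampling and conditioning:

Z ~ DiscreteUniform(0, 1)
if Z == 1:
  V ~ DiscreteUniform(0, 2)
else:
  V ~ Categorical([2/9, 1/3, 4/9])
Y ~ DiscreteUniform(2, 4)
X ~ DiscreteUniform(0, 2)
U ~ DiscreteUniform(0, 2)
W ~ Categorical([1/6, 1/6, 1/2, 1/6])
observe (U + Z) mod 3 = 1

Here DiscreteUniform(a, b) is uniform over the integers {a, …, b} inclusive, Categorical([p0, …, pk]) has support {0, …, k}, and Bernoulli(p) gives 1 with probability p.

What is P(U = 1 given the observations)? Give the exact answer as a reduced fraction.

Enumerate traces; 216 have nonzero weight after conditioning:
  (Z=0, V=0, Y=2, X=0, U=1, W=0) weight 1/1458
  (Z=0, V=0, Y=2, X=0, U=1, W=1) weight 1/1458
  (Z=0, V=0, Y=2, X=0, U=1, W=2) weight 1/486
  (Z=0, V=0, Y=2, X=0, U=1, W=3) weight 1/1458
  (Z=0, V=0, Y=2, X=1, U=1, W=0) weight 1/1458
  (Z=0, V=0, Y=2, X=1, U=1, W=1) weight 1/1458
  (Z=0, V=0, Y=2, X=1, U=1, W=2) weight 1/486
  (Z=0, V=0, Y=2, X=1, U=1, W=3) weight 1/1458
  (Z=1, V=0, Y=2, X=0, U=0, W=0) weight 1/972
  … 207 more
Group by U:
  weight(U=0) = 1/6
  weight(U=1) = 1/6
Total weight = 1/6 + 1/6 = 1/3
P(U=0 | obs) = 1/6 / 1/3 = 1/2
P(U=1 | obs) = 1/6 / 1/3 = 1/2

P(U = 1 | obs) = 1/2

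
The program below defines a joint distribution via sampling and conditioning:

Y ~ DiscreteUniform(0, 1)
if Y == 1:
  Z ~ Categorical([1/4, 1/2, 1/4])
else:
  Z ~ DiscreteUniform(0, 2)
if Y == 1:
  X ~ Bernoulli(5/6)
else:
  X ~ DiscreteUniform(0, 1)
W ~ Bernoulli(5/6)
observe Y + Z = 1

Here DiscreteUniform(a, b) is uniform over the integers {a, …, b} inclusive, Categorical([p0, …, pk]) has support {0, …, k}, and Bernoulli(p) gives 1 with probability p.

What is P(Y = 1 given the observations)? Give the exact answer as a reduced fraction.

Enumerate traces; 8 have nonzero weight after conditioning:
  (Y=0, Z=1, X=0, W=0) weight 1/72
  (Y=0, Z=1, X=0, W=1) weight 5/72
  (Y=0, Z=1, X=1, W=0) weight 1/72
  (Y=0, Z=1, X=1, W=1) weight 5/72
  (Y=1, Z=0, X=0, W=0) weight 1/288
  (Y=1, Z=0, X=0, W=1) weight 5/288
  (Y=1, Z=0, X=1, W=0) weight 5/288
  (Y=1, Z=0, X=1, W=1) weight 25/288
Group by Y:
  weight(Y=0) = 1/6
  weight(Y=1) = 1/8
Total weight = 1/6 + 1/8 = 7/24
P(Y=0 | obs) = 1/6 / 7/24 = 4/7
P(Y=1 | obs) = 1/8 / 7/24 = 3/7

P(Y = 1 | obs) = 3/7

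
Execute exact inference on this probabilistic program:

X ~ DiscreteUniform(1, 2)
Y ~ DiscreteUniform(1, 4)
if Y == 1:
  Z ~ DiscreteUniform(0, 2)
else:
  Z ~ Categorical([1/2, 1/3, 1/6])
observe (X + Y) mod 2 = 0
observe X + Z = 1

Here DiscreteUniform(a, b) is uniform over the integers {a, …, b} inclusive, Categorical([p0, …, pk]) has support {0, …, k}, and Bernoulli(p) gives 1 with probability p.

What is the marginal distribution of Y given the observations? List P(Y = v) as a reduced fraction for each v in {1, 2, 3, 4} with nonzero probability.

Enumerate traces; 2 have nonzero weight after conditioning:
  (X=1, Y=1, Z=0) weight 1/24
  (X=1, Y=3, Z=0) weight 1/16
Group by Y:
  weight(Y=1) = 1/24
  weight(Y=3) = 1/16
Total weight = 1/24 + 1/16 = 5/48
P(Y=1 | obs) = 1/24 / 5/48 = 2/5
P(Y=3 | obs) = 1/16 / 5/48 = 3/5

P(Y=1) = 2/5, P(Y=3) = 3/5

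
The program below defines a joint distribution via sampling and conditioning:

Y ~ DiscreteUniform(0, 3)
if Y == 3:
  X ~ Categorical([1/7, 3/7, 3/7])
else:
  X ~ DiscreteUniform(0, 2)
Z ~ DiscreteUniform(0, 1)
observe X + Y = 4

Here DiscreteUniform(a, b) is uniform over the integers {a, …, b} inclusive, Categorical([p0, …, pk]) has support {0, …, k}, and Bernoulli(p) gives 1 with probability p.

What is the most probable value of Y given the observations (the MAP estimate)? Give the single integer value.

Enumerate traces; 4 have nonzero weight after conditioning:
  (Y=2, X=2, Z=0) weight 1/24
  (Y=2, X=2, Z=1) weight 1/24
  (Y=3, X=1, Z=0) weight 3/56
  (Y=3, X=1, Z=1) weight 3/56
Group by Y:
  weight(Y=2) = 1/12
  weight(Y=3) = 3/28
Total weight = 1/12 + 3/28 = 4/21
P(Y=2 | obs) = 1/12 / 4/21 = 7/16
P(Y=3 | obs) = 3/28 / 4/21 = 9/16
argmax = 3

argmax_v P(Y = v | obs) = 3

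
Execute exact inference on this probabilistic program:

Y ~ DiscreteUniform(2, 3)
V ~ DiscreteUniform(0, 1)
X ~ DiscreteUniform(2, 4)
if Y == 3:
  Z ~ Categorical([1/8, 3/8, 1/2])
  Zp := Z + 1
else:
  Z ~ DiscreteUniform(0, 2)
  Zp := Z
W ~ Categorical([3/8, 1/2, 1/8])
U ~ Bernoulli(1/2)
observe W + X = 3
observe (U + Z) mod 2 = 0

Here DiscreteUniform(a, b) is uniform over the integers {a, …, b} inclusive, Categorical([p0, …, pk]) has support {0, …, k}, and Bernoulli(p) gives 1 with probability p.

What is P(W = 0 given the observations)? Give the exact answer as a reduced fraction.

Enumerate traces; 24 have nonzero weight after conditioning:
  (Y=2, V=0, X=2, Z=0, W=1, U=0) weight 1/144
  (Y=2, V=0, X=2, Z=1, W=1, U=1) weight 1/144
  (Y=2, V=0, X=2, Z=2, W=1, U=0) weight 1/144
  (Y=2, V=0, X=3, Z=0, W=0, U=0) weight 1/192
  (Y=2, V=0, X=3, Z=1, W=0, U=1) weight 1/192
  (Y=2, V=0, X=3, Z=2, W=0, U=0) weight 1/192
  (Y=2, V=1, X=2, Z=0, W=1, U=0) weight 1/144
  (Y=2, V=1, X=2, Z=1, W=1, U=1) weight 1/144
  … 16 more
Group by W:
  weight(W=0) = 1/16
  weight(W=1) = 1/12
Total weight = 1/16 + 1/12 = 7/48
P(W=0 | obs) = 1/16 / 7/48 = 3/7
P(W=1 | obs) = 1/12 / 7/48 = 4/7

P(W = 0 | obs) = 3/7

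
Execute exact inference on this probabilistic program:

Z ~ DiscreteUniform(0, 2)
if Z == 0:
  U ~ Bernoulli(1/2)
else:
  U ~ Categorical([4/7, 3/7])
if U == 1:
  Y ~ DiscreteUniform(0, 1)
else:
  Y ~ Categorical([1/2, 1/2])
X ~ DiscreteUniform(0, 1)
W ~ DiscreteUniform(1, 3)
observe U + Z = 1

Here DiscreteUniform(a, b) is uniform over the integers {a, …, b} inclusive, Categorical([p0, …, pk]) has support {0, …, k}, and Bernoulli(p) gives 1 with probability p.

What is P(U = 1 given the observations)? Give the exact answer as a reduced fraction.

Enumerate traces; 24 have nonzero weight after conditioning:
  (Z=0, U=1, Y=0, X=0, W=1) weight 1/72
  (Z=0, U=1, Y=0, X=0, W=2) weight 1/72
  (Z=0, U=1, Y=0, X=0, W=3) weight 1/72
  (Z=0, U=1, Y=0, X=1, W=1) weight 1/72
  (Z=0, U=1, Y=0, X=1, W=2) weight 1/72
  (Z=0, U=1, Y=0, X=1, W=3) weight 1/72
  (Z=0, U=1, Y=1, X=0, W=1) weight 1/72
  (Z=0, U=1, Y=1, X=0, W=2) weight 1/72
  (Z=1, U=0, Y=0, X=0, W=1) weight 1/63
  … 15 more
Group by U:
  weight(U=0) = 4/21
  weight(U=1) = 1/6
Total weight = 4/21 + 1/6 = 5/14
P(U=0 | obs) = 4/21 / 5/14 = 8/15
P(U=1 | obs) = 1/6 / 5/14 = 7/15

P(U = 1 | obs) = 7/15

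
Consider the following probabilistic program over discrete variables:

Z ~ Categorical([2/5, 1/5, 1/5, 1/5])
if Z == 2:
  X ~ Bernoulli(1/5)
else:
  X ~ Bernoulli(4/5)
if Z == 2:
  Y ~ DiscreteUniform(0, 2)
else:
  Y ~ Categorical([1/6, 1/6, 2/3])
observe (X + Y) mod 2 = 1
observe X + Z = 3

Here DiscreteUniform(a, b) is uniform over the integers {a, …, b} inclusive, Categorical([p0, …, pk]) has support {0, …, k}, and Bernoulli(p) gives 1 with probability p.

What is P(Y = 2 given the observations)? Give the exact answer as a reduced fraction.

P(Y = 2 | obs) = 2/5

Enumerate traces; 3 have nonzero weight after conditioning:
  (Z=2, X=1, Y=0) weight 1/75
  (Z=2, X=1, Y=2) weight 1/75
  (Z=3, X=0, Y=1) weight 1/150
Group by Y:
  weight(Y=0) = 1/75
  weight(Y=1) = 1/150
  weight(Y=2) = 1/75
Total weight = 1/75 + 1/150 + 1/75 = 1/30
P(Y=0 | obs) = 1/75 / 1/30 = 2/5
P(Y=1 | obs) = 1/150 / 1/30 = 1/5
P(Y=2 | obs) = 1/75 / 1/30 = 2/5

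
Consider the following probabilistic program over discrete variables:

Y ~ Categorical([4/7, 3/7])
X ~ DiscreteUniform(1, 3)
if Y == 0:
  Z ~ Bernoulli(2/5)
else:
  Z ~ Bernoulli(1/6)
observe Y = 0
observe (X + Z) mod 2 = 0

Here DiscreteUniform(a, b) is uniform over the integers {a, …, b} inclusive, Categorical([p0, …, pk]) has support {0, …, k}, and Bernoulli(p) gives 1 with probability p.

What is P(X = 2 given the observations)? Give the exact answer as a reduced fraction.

Enumerate traces; 3 have nonzero weight after conditioning:
  (Y=0, X=1, Z=1) weight 8/105
  (Y=0, X=2, Z=0) weight 4/35
  (Y=0, X=3, Z=1) weight 8/105
Group by X:
  weight(X=1) = 8/105
  weight(X=2) = 4/35
  weight(X=3) = 8/105
Total weight = 8/105 + 4/35 + 8/105 = 4/15
P(X=1 | obs) = 8/105 / 4/15 = 2/7
P(X=2 | obs) = 4/35 / 4/15 = 3/7
P(X=3 | obs) = 8/105 / 4/15 = 2/7

P(X = 2 | obs) = 3/7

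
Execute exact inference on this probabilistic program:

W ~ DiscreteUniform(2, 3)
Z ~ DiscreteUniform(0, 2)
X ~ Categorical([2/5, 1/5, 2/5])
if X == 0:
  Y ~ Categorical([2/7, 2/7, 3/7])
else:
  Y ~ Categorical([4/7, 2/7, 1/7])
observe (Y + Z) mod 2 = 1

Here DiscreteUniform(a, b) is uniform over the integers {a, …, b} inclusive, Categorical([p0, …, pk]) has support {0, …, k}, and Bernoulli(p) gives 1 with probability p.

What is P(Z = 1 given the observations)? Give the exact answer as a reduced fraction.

Enumerate traces; 24 have nonzero weight after conditioning:
  (W=2, Z=0, X=0, Y=1) weight 2/105
  (W=2, Z=0, X=1, Y=1) weight 1/105
  (W=2, Z=0, X=2, Y=1) weight 2/105
  (W=2, Z=1, X=0, Y=0) weight 2/105
  (W=2, Z=1, X=0, Y=2) weight 1/35
  (W=2, Z=1, X=1, Y=0) weight 2/105
  (W=2, Z=1, X=1, Y=2) weight 1/210
  (W=2, Z=1, X=2, Y=0) weight 4/105
  (W=2, Z=2, X=0, Y=1) weight 2/105
  … 15 more
Group by Z:
  weight(Z=0) = 2/21
  weight(Z=1) = 5/21
  weight(Z=2) = 2/21
Total weight = 2/21 + 5/21 + 2/21 = 3/7
P(Z=0 | obs) = 2/21 / 3/7 = 2/9
P(Z=1 | obs) = 5/21 / 3/7 = 5/9
P(Z=2 | obs) = 2/21 / 3/7 = 2/9

P(Z = 1 | obs) = 5/9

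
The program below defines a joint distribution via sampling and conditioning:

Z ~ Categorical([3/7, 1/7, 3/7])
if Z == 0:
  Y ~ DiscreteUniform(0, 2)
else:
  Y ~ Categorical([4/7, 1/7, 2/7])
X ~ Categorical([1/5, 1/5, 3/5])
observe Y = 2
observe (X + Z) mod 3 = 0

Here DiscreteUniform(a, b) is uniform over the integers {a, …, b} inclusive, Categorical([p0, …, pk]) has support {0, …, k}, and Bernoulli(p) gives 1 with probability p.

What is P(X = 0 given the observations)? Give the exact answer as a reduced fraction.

P(X = 0 | obs) = 7/19

Enumerate traces; 3 have nonzero weight after conditioning:
  (Z=0, Y=2, X=0) weight 1/35
  (Z=1, Y=2, X=2) weight 6/245
  (Z=2, Y=2, X=1) weight 6/245
Group by X:
  weight(X=0) = 1/35
  weight(X=1) = 6/245
  weight(X=2) = 6/245
Total weight = 1/35 + 6/245 + 6/245 = 19/245
P(X=0 | obs) = 1/35 / 19/245 = 7/19
P(X=1 | obs) = 6/245 / 19/245 = 6/19
P(X=2 | obs) = 6/245 / 19/245 = 6/19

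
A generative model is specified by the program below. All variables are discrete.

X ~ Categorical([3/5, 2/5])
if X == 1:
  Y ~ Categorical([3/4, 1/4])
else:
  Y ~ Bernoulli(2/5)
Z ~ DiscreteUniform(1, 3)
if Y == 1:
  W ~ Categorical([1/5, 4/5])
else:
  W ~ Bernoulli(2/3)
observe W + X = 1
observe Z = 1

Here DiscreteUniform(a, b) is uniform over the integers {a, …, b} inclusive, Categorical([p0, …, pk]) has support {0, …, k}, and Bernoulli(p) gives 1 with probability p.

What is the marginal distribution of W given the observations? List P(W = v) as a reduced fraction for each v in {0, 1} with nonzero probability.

P(W=0) = 5/23, P(W=1) = 18/23

Enumerate traces; 4 have nonzero weight after conditioning:
  (X=0, Y=0, Z=1, W=1) weight 2/25
  (X=0, Y=1, Z=1, W=1) weight 8/125
  (X=1, Y=0, Z=1, W=0) weight 1/30
  (X=1, Y=1, Z=1, W=0) weight 1/150
Group by W:
  weight(W=0) = 1/25
  weight(W=1) = 18/125
Total weight = 1/25 + 18/125 = 23/125
P(W=0 | obs) = 1/25 / 23/125 = 5/23
P(W=1 | obs) = 18/125 / 23/125 = 18/23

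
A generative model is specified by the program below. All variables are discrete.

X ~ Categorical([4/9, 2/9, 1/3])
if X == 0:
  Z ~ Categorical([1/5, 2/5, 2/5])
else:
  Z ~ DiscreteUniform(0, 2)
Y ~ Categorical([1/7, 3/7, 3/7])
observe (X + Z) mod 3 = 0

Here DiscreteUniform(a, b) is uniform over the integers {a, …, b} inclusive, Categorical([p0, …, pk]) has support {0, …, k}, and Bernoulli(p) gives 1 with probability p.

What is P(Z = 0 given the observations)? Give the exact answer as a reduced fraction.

Enumerate traces; 9 have nonzero weight after conditioning:
  (X=0, Z=0, Y=0) weight 4/315
  (X=0, Z=0, Y=1) weight 4/105
  (X=0, Z=0, Y=2) weight 4/105
  (X=1, Z=2, Y=0) weight 2/189
  (X=1, Z=2, Y=1) weight 2/63
  (X=1, Z=2, Y=2) weight 2/63
  (X=2, Z=1, Y=0) weight 1/63
  (X=2, Z=1, Y=1) weight 1/21
  … 1 more
Group by Z:
  weight(Z=0) = 4/45
  weight(Z=1) = 1/9
  weight(Z=2) = 2/27
Total weight = 4/45 + 1/9 + 2/27 = 37/135
P(Z=0 | obs) = 4/45 / 37/135 = 12/37
P(Z=1 | obs) = 1/9 / 37/135 = 15/37
P(Z=2 | obs) = 2/27 / 37/135 = 10/37

P(Z = 0 | obs) = 12/37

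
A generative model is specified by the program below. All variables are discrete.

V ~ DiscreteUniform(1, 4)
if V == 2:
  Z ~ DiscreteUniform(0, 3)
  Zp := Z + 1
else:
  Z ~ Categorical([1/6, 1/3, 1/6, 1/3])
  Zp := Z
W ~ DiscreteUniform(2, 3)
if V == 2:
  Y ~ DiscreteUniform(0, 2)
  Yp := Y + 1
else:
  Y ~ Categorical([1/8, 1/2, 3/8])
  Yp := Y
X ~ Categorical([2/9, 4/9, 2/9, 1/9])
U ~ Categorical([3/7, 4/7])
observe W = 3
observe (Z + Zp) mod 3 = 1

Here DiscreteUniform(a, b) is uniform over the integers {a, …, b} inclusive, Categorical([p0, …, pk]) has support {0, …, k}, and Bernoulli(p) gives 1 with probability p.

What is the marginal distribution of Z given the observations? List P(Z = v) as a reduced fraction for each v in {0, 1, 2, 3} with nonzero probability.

Enumerate traces; 120 have nonzero weight after conditioning:
  (V=1, Z=2, W=3, Y=0, X=0, U=0) weight 1/4032
  (V=1, Z=2, W=3, Y=0, X=0, U=1) weight 1/3024
  (V=1, Z=2, W=3, Y=0, X=1, U=0) weight 1/2016
  (V=1, Z=2, W=3, Y=0, X=1, U=1) weight 1/1512
  (V=1, Z=2, W=3, Y=0, X=2, U=0) weight 1/4032
  (V=1, Z=2, W=3, Y=0, X=2, U=1) weight 1/3024
  (V=1, Z=2, W=3, Y=0, X=3, U=0) weight 1/8064
  (V=1, Z=2, W=3, Y=0, X=3, U=1) weight 1/6048
  (V=2, Z=0, W=3, Y=0, X=0, U=0) weight 1/1008
  (V=2, Z=3, W=3, Y=0, X=0, U=0) weight 1/1008
  … 110 more
Group by Z:
  weight(Z=0) = 1/32
  weight(Z=2) = 1/16
  weight(Z=3) = 1/32
Total weight = 1/32 + 1/16 + 1/32 = 1/8
P(Z=0 | obs) = 1/32 / 1/8 = 1/4
P(Z=2 | obs) = 1/16 / 1/8 = 1/2
P(Z=3 | obs) = 1/32 / 1/8 = 1/4

P(Z=0) = 1/4, P(Z=2) = 1/2, P(Z=3) = 1/4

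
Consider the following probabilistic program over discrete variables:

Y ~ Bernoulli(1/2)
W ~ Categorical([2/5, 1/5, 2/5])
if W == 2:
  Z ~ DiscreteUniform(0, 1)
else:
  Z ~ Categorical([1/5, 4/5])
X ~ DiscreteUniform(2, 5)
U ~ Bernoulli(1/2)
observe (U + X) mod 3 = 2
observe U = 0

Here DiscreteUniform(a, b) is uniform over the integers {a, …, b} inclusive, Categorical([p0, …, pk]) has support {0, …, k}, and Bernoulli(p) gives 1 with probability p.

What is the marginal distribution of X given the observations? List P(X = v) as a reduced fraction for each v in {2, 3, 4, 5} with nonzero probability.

P(X=2) = 1/2, P(X=5) = 1/2

Enumerate traces; 24 have nonzero weight after conditioning:
  (Y=0, W=0, Z=0, X=2, U=0) weight 1/200
  (Y=0, W=0, Z=0, X=5, U=0) weight 1/200
  (Y=0, W=0, Z=1, X=2, U=0) weight 1/50
  (Y=0, W=0, Z=1, X=5, U=0) weight 1/50
  (Y=0, W=1, Z=0, X=2, U=0) weight 1/400
  (Y=0, W=1, Z=0, X=5, U=0) weight 1/400
  (Y=0, W=1, Z=1, X=2, U=0) weight 1/100
  (Y=0, W=1, Z=1, X=5, U=0) weight 1/100
  … 16 more
Group by X:
  weight(X=2) = 1/8
  weight(X=5) = 1/8
Total weight = 1/8 + 1/8 = 1/4
P(X=2 | obs) = 1/8 / 1/4 = 1/2
P(X=5 | obs) = 1/8 / 1/4 = 1/2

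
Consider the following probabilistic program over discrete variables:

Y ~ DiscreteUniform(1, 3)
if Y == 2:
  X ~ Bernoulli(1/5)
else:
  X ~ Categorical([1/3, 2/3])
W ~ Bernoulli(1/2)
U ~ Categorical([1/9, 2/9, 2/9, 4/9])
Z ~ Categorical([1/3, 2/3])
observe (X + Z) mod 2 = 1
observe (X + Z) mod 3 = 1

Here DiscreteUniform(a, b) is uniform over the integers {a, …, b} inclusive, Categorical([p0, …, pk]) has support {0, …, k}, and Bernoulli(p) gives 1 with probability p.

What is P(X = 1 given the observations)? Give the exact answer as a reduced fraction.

Enumerate traces; 48 have nonzero weight after conditioning:
  (Y=1, X=0, W=0, U=0, Z=1) weight 1/243
  (Y=1, X=0, W=0, U=1, Z=1) weight 2/243
  (Y=1, X=0, W=0, U=2, Z=1) weight 2/243
  (Y=1, X=0, W=0, U=3, Z=1) weight 4/243
  (Y=1, X=0, W=1, U=0, Z=1) weight 1/243
  (Y=1, X=0, W=1, U=1, Z=1) weight 2/243
  (Y=1, X=0, W=1, U=2, Z=1) weight 2/243
  (Y=1, X=0, W=1, U=3, Z=1) weight 4/243
  (Y=1, X=1, W=0, U=0, Z=0) weight 1/243
  … 39 more
Group by X:
  weight(X=0) = 44/135
  weight(X=1) = 23/135
Total weight = 44/135 + 23/135 = 67/135
P(X=0 | obs) = 44/135 / 67/135 = 44/67
P(X=1 | obs) = 23/135 / 67/135 = 23/67

P(X = 1 | obs) = 23/67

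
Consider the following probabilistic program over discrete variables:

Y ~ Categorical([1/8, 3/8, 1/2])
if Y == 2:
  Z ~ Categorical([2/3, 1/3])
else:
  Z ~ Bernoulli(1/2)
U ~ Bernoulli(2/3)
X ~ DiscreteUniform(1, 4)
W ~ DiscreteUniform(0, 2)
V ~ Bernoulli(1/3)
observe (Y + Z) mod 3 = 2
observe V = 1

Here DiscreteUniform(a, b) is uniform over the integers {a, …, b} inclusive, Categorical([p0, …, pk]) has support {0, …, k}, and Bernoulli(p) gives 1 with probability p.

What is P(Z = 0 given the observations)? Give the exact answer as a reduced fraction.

Enumerate traces; 48 have nonzero weight after conditioning:
  (Y=1, Z=1, U=0, X=1, W=0, V=1) weight 1/576
  (Y=1, Z=1, U=0, X=1, W=1, V=1) weight 1/576
  (Y=1, Z=1, U=0, X=1, W=2, V=1) weight 1/576
  (Y=1, Z=1, U=0, X=2, W=0, V=1) weight 1/576
  (Y=1, Z=1, U=0, X=2, W=1, V=1) weight 1/576
  (Y=1, Z=1, U=0, X=2, W=2, V=1) weight 1/576
  (Y=1, Z=1, U=0, X=3, W=0, V=1) weight 1/576
  (Y=1, Z=1, U=0, X=3, W=1, V=1) weight 1/576
  (Y=2, Z=0, U=0, X=1, W=0, V=1) weight 1/324
  … 39 more
Group by Z:
  weight(Z=0) = 1/9
  weight(Z=1) = 1/16
Total weight = 1/9 + 1/16 = 25/144
P(Z=0 | obs) = 1/9 / 25/144 = 16/25
P(Z=1 | obs) = 1/16 / 25/144 = 9/25

P(Z = 0 | obs) = 16/25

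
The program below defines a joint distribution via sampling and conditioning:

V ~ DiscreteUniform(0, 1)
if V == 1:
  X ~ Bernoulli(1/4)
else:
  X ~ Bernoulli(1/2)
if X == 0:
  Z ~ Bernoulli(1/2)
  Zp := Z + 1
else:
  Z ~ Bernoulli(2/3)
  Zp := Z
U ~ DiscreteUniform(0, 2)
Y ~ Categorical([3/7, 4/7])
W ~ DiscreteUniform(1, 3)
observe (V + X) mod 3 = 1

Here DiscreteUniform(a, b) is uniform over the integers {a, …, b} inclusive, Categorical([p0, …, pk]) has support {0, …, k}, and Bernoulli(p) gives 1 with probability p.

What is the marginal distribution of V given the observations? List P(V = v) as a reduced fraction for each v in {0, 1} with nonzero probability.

P(V=0) = 2/5, P(V=1) = 3/5

Enumerate traces; 72 have nonzero weight after conditioning:
  (V=0, X=1, Z=0, U=0, Y=0, W=1) weight 1/252
  (V=0, X=1, Z=0, U=0, Y=0, W=2) weight 1/252
  (V=0, X=1, Z=0, U=0, Y=0, W=3) weight 1/252
  (V=0, X=1, Z=0, U=0, Y=1, W=1) weight 1/189
  (V=0, X=1, Z=0, U=0, Y=1, W=2) weight 1/189
  (V=0, X=1, Z=0, U=0, Y=1, W=3) weight 1/189
  (V=0, X=1, Z=0, U=1, Y=0, W=1) weight 1/252
  (V=0, X=1, Z=0, U=1, Y=0, W=2) weight 1/252
  (V=1, X=0, Z=0, U=0, Y=0, W=1) weight 1/112
  … 63 more
Group by V:
  weight(V=0) = 1/4
  weight(V=1) = 3/8
Total weight = 1/4 + 3/8 = 5/8
P(V=0 | obs) = 1/4 / 5/8 = 2/5
P(V=1 | obs) = 3/8 / 5/8 = 3/5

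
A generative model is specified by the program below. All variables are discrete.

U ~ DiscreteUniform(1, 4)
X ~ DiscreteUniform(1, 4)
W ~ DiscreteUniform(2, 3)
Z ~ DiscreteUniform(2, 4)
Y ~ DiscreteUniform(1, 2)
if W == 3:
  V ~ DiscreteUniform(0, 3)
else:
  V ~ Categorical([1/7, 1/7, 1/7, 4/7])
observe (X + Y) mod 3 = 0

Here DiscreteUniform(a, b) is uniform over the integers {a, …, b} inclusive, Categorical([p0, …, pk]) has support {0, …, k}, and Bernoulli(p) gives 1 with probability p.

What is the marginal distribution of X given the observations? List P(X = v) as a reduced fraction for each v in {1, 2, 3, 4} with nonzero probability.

P(X=1) = 1/3, P(X=2) = 1/3, P(X=4) = 1/3

Enumerate traces; 288 have nonzero weight after conditioning:
  (U=1, X=1, W=2, Z=2, Y=2, V=0) weight 1/1344
  (U=1, X=1, W=2, Z=2, Y=2, V=1) weight 1/1344
  (U=1, X=1, W=2, Z=2, Y=2, V=2) weight 1/1344
  (U=1, X=1, W=2, Z=2, Y=2, V=3) weight 1/336
  (U=1, X=1, W=2, Z=3, Y=2, V=0) weight 1/1344
  (U=1, X=1, W=2, Z=3, Y=2, V=1) weight 1/1344
  (U=1, X=1, W=2, Z=3, Y=2, V=2) weight 1/1344
  (U=1, X=1, W=2, Z=3, Y=2, V=3) weight 1/336
  (U=1, X=2, W=2, Z=2, Y=1, V=0) weight 1/1344
  (U=1, X=4, W=2, Z=2, Y=2, V=0) weight 1/1344
  … 278 more
Group by X:
  weight(X=1) = 1/8
  weight(X=2) = 1/8
  weight(X=4) = 1/8
Total weight = 1/8 + 1/8 + 1/8 = 3/8
P(X=1 | obs) = 1/8 / 3/8 = 1/3
P(X=2 | obs) = 1/8 / 3/8 = 1/3
P(X=4 | obs) = 1/8 / 3/8 = 1/3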